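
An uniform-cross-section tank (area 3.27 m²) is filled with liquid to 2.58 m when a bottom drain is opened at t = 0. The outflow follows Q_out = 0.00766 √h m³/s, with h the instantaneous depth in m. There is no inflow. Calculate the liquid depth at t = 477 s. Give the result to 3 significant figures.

Unsteady balance on liquid volume: A dh/dt = −0.00766 √h.
Separate and integrate: 2(√h − √h₀) = −(0.00766/A) t.
√h = √2.58 − 0.00766·477/(2·3.27) = 1.6062 − 0.55869 = 1.0475.
h = 1.0475² = 1.0974 m.

1.10 m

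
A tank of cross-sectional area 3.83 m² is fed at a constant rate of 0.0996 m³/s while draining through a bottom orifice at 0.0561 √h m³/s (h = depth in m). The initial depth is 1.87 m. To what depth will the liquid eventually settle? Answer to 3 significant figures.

Accumulation of liquid (constant cross-section A): A dh/dt = Q_in − 0.0561 √h. At steady state dh/dt = 0:
Q_in = 0.0561 √h_ss ⇒ √h_ss = 0.0996/0.0561 = 1.7754.
h_ss = 1.7754² = 3.1520 m. (Since h₀ = 1.87 m < h_ss, the level will rise toward this value.)

3.15 m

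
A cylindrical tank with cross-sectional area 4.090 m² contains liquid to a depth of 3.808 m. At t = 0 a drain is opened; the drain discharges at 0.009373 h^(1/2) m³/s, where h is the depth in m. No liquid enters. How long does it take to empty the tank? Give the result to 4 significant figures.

A dh/dt = −Q_out = −0.009373 √h.
∫ h^(−1/2) dh = −(0.009373/A) ∫ dt, giving 2√h = 2√h₀ − (0.009373/A) t.
Tank is empty when √h = 0: t_empty = 2A√h₀/0.009373.
t_empty = 2·4.090·√3.808/0.009373 = 8.18000·1.95141/0.009373 = 1703.03 s.

1703 s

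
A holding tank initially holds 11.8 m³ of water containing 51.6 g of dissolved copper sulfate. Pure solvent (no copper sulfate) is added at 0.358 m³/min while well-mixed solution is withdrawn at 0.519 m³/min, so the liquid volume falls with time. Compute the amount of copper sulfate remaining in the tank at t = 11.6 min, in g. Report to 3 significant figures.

Let m(t) be the amount of copper sulfate. Volume: V(t) = V₀ + (Q_in − Q_out) t = 11.8 − 0.16100 t; V(11.6) = 9.9324 m³.
Species balance (pure solvent in): dm/dt = −Q_out · m/V(t).
dm/m = −Q_out dt/(V₀ − 0.16100 t); integrating gives ln(m/m₀) = −(Q_out/(Q_in−Q_out)) ln(V/V₀).
m = m₀ (V₀/V)^(Q_out/(Q_in−Q_out)) = 51.6 × (11.8/9.9324)^(-3.2236) = 29.610 g.

29.6 g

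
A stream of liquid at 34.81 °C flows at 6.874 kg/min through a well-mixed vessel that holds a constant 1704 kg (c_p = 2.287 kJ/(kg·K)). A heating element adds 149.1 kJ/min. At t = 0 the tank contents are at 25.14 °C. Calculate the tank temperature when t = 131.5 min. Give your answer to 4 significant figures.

Energy balance: M c_p dT/dt = ṁ c_p (T_in − T) + 149.1.
τ = M/ṁ = 247.891 min; T_ss = T_in + Q̇/(ṁ c_p) = 34.81 + 149.1/(6.874·2.287) = 44.2942 °C.
Solution: T(t) = T_ss + (T₀ − T_ss) e^(−t/τ).
T(131.5) = 44.2942 + (-19.1542)·e^(−131.5/247.891) = 44.2942 + (-19.1542)·0.588325 = 33.0253 °C.

33.03 °C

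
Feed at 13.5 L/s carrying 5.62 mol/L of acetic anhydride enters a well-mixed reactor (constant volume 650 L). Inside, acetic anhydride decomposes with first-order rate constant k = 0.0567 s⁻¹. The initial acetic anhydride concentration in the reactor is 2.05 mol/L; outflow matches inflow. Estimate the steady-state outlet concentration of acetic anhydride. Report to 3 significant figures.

1.51 mol/L

Accumulation = in − out − consumed: V dC/dt = Q C_in − Q C − k V C.
At steady state: 0 = Q C_in − (Q + kV) C_ss, so C_ss = Q C_in/(Q + kV).
C_ss = 13.5·5.62/(13.5 + 0.0567·650) = 75.870/50.355 = 1.5067 mol/L.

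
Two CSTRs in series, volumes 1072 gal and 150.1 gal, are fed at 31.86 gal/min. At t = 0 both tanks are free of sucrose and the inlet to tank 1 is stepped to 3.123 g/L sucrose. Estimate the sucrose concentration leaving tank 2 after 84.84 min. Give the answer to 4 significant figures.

Time constants: τᵢ = Vᵢ/Q for each well-mixed tank.
τ₁ = 1072/31.86 = 33.6472 min; τ₂ = 150.1/31.86 = 4.71124 min.
Solving the cascade with C₁(0)=C₂(0)=0 gives C₂(t) = C_in[1 − (τ₁ e^(−t/τ₁) − τ₂ e^(−t/τ₂))/(τ₁ − τ₂)].
At t = 84.84: e^(−t/τ₁) = 0.0803424, e^(−t/τ₂) = 1.51085e-08.
C₂ = 3.123·[1 − (33.6472·0.0803424 − 4.71124·1.51085e-08)/(28.9360)] = 3.123·0.906577 = 2.83124 g/L.

2.831 g/L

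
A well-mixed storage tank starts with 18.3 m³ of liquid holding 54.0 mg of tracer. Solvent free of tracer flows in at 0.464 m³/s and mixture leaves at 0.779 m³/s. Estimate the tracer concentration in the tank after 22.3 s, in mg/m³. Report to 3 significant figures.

1.45 mg/m³

Let m(t) be the amount of tracer. Volume: V(t) = V₀ + (Q_in − Q_out) t = 18.3 − 0.31500 t; V(22.3) = 11.276 m³.
Species balance (pure solvent in): dm/dt = −Q_out · m/V(t).
dm/m = −Q_out dt/(V₀ − 0.31500 t); integrating gives ln(m/m₀) = −(Q_out/(Q_in−Q_out)) ln(V/V₀).
m = m₀ (V₀/V)^(Q_out/(Q_in−Q_out)) = 54.0 × (18.3/11.276)^(-2.4730) = 16.303 mg.
C = m/V = 16.303/11.276 = 1.4459 mg/m³.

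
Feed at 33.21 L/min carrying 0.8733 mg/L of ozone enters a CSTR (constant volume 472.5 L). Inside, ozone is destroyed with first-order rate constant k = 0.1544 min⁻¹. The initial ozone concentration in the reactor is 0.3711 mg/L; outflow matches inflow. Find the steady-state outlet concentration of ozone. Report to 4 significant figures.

0.2732 mg/L

Accumulation = in − out − consumed: V dC/dt = Q C_in − Q C − k V C.
At steady state: 0 = Q C_in − (Q + kV) C_ss, so C_ss = Q C_in/(Q + kV).
C_ss = 33.21·0.8733/(33.21 + 0.1544·472.5) = 29.0023/106.164 = 0.273184 mg/L.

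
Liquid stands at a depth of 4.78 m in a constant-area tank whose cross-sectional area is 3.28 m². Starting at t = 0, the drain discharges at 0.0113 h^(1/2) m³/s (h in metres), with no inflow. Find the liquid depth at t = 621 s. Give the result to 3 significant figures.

A dh/dt = −Q_out = −0.0113 √h.
Separate and integrate: 2(√h − √h₀) = −(0.0113/A) t.
√h = √4.78 − 0.0113·621/(2·3.28) = 2.1863 − 1.0697 = 1.1166.
h = 1.1166² = 1.2468 m.

1.25 m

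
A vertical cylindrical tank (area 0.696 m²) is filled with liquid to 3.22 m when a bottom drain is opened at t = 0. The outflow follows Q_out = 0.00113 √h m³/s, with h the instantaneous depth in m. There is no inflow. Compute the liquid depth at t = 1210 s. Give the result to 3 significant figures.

With no inflow, A dh/dt = −0.00113 √h.
∫ h^(−1/2) dh = −(0.00113/A) ∫ dt, giving 2√h = 2√h₀ − (0.00113/A) t.
√h = √3.22 − 0.00113·1210/(2·0.696) = 1.7944 − 0.98226 = 0.81218.
h = 0.81218² = 0.65964 m.

0.660 m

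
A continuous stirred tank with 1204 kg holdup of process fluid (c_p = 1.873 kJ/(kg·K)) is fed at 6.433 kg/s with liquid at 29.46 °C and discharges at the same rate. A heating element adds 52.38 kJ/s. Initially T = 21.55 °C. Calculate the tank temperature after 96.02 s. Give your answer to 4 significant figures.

26.47 °C

Heat balance on the well-mixed liquid: M c_p dT/dt = ṁ c_p (T_in − T) + 52.38.
τ = M/ṁ = 187.160 s; T_ss = T_in + Q̇/(ṁ c_p) = 29.46 + 52.38/(6.433·1.873) = 33.8072 °C.
This is linear first-order; T(t) = T_ss + (T₀ − T_ss) e^(−t/τ).
T(96.02) = 33.8072 + (-12.2572)·e^(−96.02/187.160) = 33.8072 + (-12.2572)·0.598675 = 26.4691 °C.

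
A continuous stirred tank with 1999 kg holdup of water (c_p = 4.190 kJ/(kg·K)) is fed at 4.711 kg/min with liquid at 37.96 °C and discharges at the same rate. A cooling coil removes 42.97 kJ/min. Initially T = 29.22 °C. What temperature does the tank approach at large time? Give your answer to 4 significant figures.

First-law balance (no shaft work): M c_p dT/dt = ṁ c_p (T_in − T) − 42.97.
At steady state dT/dt = 0 ⇒ T_ss = T_in − Q̇/(ṁ c_p) = 37.96 − 42.97/(4.711·4.190) = 35.7831 °C.

35.78 °C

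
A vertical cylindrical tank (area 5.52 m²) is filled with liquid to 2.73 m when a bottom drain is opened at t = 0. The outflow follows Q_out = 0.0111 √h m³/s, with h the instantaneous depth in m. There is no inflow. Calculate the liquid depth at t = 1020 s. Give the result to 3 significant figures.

Mass balance (ρ constant): A dh/dt = −0.0111 √h.
Separate and integrate: 2(√h − √h₀) = −(0.0111/A) t.
√h = √2.73 − 0.0111·1020/(2·5.52) = 1.6523 − 1.0255 = 0.62673.
h = 0.62673² = 0.39279 m.

0.393 m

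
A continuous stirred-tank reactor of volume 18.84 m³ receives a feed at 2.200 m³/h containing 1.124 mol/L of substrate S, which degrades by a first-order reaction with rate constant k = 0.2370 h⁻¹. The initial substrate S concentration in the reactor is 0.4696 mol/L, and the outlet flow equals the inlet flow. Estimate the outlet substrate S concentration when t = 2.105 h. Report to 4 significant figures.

Accumulation = in − out − consumed: V dC/dt = Q C_in − Q C − k V C.
This is linear with rate a = Q/V + k = 0.353773 h⁻¹.
C_ss = Q C_in/(Q + kV) = 0.371008 mol/L; C(t) = C_ss + (C₀ − C_ss) e^(−a t).
C(2.105) = 0.371008 + (0.0985917)·e^(−0.353773·2.105) = 0.371008 + (0.0985917)·0.474881 = 0.417828 mol/L.

0.4178 mol/L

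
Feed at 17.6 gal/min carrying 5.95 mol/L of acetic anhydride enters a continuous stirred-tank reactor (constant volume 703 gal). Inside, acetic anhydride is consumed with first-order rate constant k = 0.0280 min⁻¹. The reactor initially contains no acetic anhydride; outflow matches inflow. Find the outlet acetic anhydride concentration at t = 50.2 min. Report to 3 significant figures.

Species balance: V dC/dt = Q C_in − Q C − k V C.
dC/dt = (Q/V) C_in − (Q/V + k) C; effective rate a = Q/V + k = 0.025036 + 0.0280 = 0.053036 min⁻¹.
C_ss = Q C_in/(Q + kV) = 2.8087 mol/L; C(t) = C_ss + (C₀ − C_ss) e^(−a t).
C(50.2) = 2.8087 + (-2.8087)·e^(−0.053036·50.2) = 2.8087 + (-2.8087)·0.069782 = 2.6127 mol/L.

2.61 mol/L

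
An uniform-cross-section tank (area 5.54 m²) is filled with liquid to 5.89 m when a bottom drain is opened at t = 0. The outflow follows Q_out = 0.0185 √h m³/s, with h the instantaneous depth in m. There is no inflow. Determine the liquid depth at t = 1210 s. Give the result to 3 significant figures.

0.165 m

With no inflow, A dh/dt = −0.0185 √h.
∫ h^(−1/2) dh = −(0.0185/A) ∫ dt, giving 2√h = 2√h₀ − (0.0185/A) t.
√h = √5.89 − 0.0185·1210/(2·5.54) = 2.4269 − 2.0203 = 0.40663.
h = 0.40663² = 0.16534 m.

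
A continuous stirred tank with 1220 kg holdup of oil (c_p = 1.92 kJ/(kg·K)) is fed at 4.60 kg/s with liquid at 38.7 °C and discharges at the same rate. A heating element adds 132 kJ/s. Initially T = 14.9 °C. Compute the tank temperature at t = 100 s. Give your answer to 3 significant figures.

First-law balance (no shaft work): M c_p dT/dt = ṁ c_p (T_in − T) + 132.
τ = M/ṁ = 265.22 s; T_ss = T_in + Q̇/(ṁ c_p) = 38.7 + 132/(4.60·1.92) = 53.646 °C.
T approaches T_ss exponentially: T(t) = T_ss + (T₀ − T_ss) e^(−t/τ).
T(100) = 53.646 + (-38.746)·e^(−100/265.22) = 53.646 + (-38.746)·0.68588 = 27.071 °C.

27.1 °C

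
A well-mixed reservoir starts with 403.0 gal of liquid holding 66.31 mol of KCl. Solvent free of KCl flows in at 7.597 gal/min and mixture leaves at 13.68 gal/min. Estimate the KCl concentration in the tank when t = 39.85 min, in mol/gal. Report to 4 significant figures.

0.05215 mol/gal

Let m(t) be the amount of KCl. Volume: V(t) = V₀ + (Q_in − Q_out) t = 403.0 − 6.08300 t; V(39.85) = 160.592 gal.
Solute balance: dm/dt = 0 − Q_out C = −Q_out m/V(t).
Separate: dm/m = −Q_out dt/V(t) ⇒ ln(m/m₀) = −(Q_out/(Q_in−Q_out)) ln(V/V₀).
m = m₀ (V₀/V)^(Q_out/(Q_in−Q_out)) = 66.31 × (403.0/160.592)^(-2.24889) = 8.37467 mol.
C = m/V = 8.37467/160.592 = 0.0521486 mol/gal.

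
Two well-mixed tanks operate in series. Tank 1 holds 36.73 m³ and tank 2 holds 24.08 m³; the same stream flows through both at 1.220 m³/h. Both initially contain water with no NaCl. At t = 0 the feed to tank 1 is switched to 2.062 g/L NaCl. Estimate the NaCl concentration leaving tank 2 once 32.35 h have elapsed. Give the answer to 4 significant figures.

0.7798 g/L

Each tank obeys Vᵢ dCᵢ/dt = Q(Cᵢ₋₁ − Cᵢ), so τᵢ = Vᵢ/Q.
τ₁ = 36.73/1.220 = 30.1066 h; τ₂ = 24.08/1.220 = 19.7377 h.
Tank 1: C₁ = C_in(1 − e^(−t/τ₁)). Tank 2 (τ₁ ≠ τ₂): C₂ = C_in[1 − (τ₁ e^(−t/τ₁) − τ₂ e^(−t/τ₂))/(τ₁ − τ₂)].
At t = 32.35: e^(−t/τ₁) = 0.341463, e^(−t/τ₂) = 0.194175.
C₂ = 2.062·[1 − (30.1066·0.341463 − 19.7377·0.194175)/(10.3689)] = 2.062·0.378167 = 0.779780 g/L.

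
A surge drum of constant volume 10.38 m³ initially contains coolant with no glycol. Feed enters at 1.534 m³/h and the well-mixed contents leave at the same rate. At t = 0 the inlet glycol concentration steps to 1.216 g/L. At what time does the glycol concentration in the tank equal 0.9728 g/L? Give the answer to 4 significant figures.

Species balance on the tank: V dC/dt = Q(C_in − C), so τ = V/Q = 6.76662 h.
C(t) = C_in + (C₀ − C_in) e^(−t/τ). Set C = 0.9728 and solve for t:
e^(−t/τ) = (C − C_in)/(C₀ − C_in) = (0.9728 − 1.216)/(0 − 1.216) = 0.200000
t = −τ ln(…) = 6.76662 × 1.60944 = 10.8905 h.

10.89 h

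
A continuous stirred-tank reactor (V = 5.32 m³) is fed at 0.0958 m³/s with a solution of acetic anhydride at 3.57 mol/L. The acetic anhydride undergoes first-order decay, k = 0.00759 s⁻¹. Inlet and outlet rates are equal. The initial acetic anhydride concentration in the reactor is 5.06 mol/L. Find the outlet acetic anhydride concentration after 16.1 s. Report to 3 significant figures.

V dC/dt = Q(C_in − C) − k V C.
dC/dt = (Q/V) C_in − (Q/V + k) C; effective rate a = Q/V + k = 0.018008 + 0.00759 = 0.025598 s⁻¹.
C_ss = Q C_in/(Q + kV) = 2.5114 mol/L; C(t) = C_ss + (C₀ − C_ss) e^(−a t).
C(16.1) = 2.5114 + (2.5486)·e^(−0.025598·16.1) = 2.5114 + (2.5486)·0.66224 = 4.1992 mol/L.

4.20 mol/L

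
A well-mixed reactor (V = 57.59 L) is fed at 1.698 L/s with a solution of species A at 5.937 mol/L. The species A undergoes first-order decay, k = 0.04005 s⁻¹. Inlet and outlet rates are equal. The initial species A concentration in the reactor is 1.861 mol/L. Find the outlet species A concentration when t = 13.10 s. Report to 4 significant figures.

Accumulation = in − out − consumed: V dC/dt = Q C_in − Q C − k V C.
This is linear with rate a = Q/V + k = 0.0695343 s⁻¹.
C_ss = Q C_in/(Q + kV) = 2.51744 mol/L; C(t) = C_ss + (C₀ − C_ss) e^(−a t).
C(13.10) = 2.51744 + (-0.656437)·e^(−0.0695343·13.10) = 2.51744 + (-0.656437)·0.402162 = 2.25344 mol/L.

2.253 mol/L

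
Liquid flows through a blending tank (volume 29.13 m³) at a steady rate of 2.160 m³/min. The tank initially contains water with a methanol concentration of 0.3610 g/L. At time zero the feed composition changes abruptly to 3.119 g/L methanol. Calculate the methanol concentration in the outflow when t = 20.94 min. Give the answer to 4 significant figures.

Transient balance on the dissolved component: V dC/dt = Q(C_in − C).
Time constant τ = V/Q = 29.13/2.160 = 13.4861 min.
Integrating: C(t) = C_in + (C₀ − C_in) e^(−t/τ).
C(20.94) = 3.119 + (0.3610 − 3.119)·e^(−20.94/13.4861) = 3.119 + (-2.75800)·0.211674 = 2.53520 g/L.

2.535 g/L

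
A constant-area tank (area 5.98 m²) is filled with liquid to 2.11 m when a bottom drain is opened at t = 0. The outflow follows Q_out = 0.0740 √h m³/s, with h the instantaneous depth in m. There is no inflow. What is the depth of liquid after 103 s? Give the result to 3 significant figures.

0.665 m

Mass balance (ρ constant): A dh/dt = −0.0740 √h.
Separate and integrate: 2(√h − √h₀) = −(0.0740/A) t.
√h = √2.11 − 0.0740·103/(2·5.98) = 1.4526 − 0.63729 = 0.81529.
h = 0.81529² = 0.66470 m.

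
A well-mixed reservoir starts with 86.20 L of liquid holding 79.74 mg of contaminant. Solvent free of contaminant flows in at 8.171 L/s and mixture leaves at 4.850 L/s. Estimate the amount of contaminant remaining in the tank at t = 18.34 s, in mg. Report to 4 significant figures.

Total volume: dV/dt = Q_in − Q_out = 3.32100 L/s, so V(t) = 86.20 + 3.32100 t and V(18.34) = 147.107 L.
Solute balance: dm/dt = 0 − Q_out C = −Q_out m/V(t).
Separate: dm/m = −Q_out dt/V(t) ⇒ ln(m/m₀) = −(Q_out/(Q_in−Q_out)) ln(V/V₀).
m = m₀ (V₀/V)^(Q_out/(Q_in−Q_out)) = 79.74 × (86.20/147.107)^(1.46040) = 36.5324 mg.

36.53 mg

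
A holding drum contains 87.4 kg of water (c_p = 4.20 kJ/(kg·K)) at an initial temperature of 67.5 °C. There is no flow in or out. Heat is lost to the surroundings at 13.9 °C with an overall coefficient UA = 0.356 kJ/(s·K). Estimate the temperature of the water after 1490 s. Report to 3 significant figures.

26.5 °C

Heat balance on the well-mixed liquid: M c_p dT/dt = −UA(T − T_amb).
dT/dt = (T_ss − T)/τ with T_ss = T_amb = 13.900 °C, τ = M c_p/UA = 87.4·4.20/0.356 = 1031.1 s.
This is linear first-order; T(t) = T_ss + (T₀ − T_ss) e^(−t/τ).
T(1490) = 13.900 + (53.600)·0.23574 = 26.536 °C.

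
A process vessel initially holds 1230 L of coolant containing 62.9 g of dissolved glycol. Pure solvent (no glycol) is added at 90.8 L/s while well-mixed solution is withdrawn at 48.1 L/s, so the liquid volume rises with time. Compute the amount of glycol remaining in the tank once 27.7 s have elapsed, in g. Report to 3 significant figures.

Total volume: dV/dt = Q_in − Q_out = 42.700 L/s, so V(t) = 1230 + 42.700 t and V(27.7) = 2412.8 L.
Solute balance: dm/dt = 0 − Q_out C = −Q_out m/V(t).
dm/m = −Q_out dt/(V₀ + 42.700 t); integrating gives ln(m/m₀) = −(Q_out/(Q_in−Q_out)) ln(V/V₀).
m = m₀ (V₀/V)^(Q_out/(Q_in−Q_out)) = 62.9 × (1230/2412.8)^(1.1265) = 29.446 g.

29.4 g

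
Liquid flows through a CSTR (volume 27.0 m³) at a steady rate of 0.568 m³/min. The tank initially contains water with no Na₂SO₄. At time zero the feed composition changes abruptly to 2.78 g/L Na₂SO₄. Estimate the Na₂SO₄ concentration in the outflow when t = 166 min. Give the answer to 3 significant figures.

Unsteady species balance (constant V, well mixed): V dC/dt = Q(C_in − C).
Rewrite as dC/dt + C/τ = C_in/τ, τ = V/Q = 47.535 min.
Integrating: C(t) = C_in + (C₀ − C_in) e^(−t/τ).
C(166) = 2.78 + (0 − 2.78)·e^(−166/47.535) = 2.78 + (-2.7800)·0.030435 = 2.6954 g/L.

2.70 g/L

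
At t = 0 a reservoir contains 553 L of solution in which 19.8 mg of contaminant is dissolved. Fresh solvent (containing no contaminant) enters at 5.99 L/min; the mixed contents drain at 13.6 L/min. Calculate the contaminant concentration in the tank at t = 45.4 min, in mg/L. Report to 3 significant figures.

0.0166 mg/L

Total volume: dV/dt = Q_in − Q_out = -7.6100 L/min, so V(t) = 553 − 7.6100 t and V(45.4) = 207.51 L.
Species balance (pure solvent in): dm/dt = −Q_out · m/V(t).
dm/m = −Q_out dt/(V₀ − 7.6100 t); integrating gives ln(m/m₀) = −(Q_out/(Q_in−Q_out)) ln(V/V₀).
m = m₀ (V₀/V)^(Q_out/(Q_in−Q_out)) = 19.8 × (553/207.51)^(-1.7871) = 3.4348 mg.
C = m/V = 3.4348/207.51 = 0.016553 mg/L.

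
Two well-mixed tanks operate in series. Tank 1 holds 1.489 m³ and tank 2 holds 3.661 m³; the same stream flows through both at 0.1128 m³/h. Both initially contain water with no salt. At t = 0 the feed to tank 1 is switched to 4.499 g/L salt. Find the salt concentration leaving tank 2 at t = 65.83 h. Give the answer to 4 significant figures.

3.522 g/L

Species balance on tank i: dCᵢ/dt = (Cᵢ₋₁ − Cᵢ)/τᵢ with τᵢ = Vᵢ/Q.
τ₁ = 1.489/0.1128 = 13.2004 h; τ₂ = 3.661/0.1128 = 32.4557 h.
Tank 1: C₁ = C_in(1 − e^(−t/τ₁)). Tank 2 (τ₁ ≠ τ₂): C₂ = C_in[1 − (τ₁ e^(−t/τ₁) − τ₂ e^(−t/τ₂))/(τ₁ − τ₂)].
At t = 65.83: e^(−t/τ₁) = 0.00682620, e^(−t/τ₂) = 0.131558.
C₂ = 4.499·[1 − (13.2004·0.00682620 − 32.4557·0.131558)/(-19.2553)] = 4.499·0.782932 = 3.52241 g/L.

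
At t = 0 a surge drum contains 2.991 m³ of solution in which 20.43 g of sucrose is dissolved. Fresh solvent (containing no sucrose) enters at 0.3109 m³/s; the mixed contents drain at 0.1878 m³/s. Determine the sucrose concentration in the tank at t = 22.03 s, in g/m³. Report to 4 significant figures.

Total volume: dV/dt = Q_in − Q_out = 0.123100 m³/s, so V(t) = 2.991 + 0.123100 t and V(22.03) = 5.70289 m³.
No sucrose enters, so dm/dt = −Q_out · (m/V).
dm/m = −Q_out dt/(V₀ + 0.123100 t); integrating gives ln(m/m₀) = −(Q_out/(Q_in−Q_out)) ln(V/V₀).
m = m₀ (V₀/V)^(Q_out/(Q_in−Q_out)) = 20.43 × (2.991/5.70289)^(1.52559) = 7.63270 g.
C = m/V = 7.63270/5.70289 = 1.33839 g/m³.

1.338 g/m³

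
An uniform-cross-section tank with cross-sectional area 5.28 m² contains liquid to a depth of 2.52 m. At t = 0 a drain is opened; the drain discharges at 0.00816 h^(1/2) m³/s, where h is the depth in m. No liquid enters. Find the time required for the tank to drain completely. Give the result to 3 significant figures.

Mass balance (ρ constant): A dh/dt = −0.00816 √h.
Separate and integrate: 2(√h − √h₀) = −(0.00816/A) t.
Set h = 0: 2√h₀ = (0.00816/A) t_empty ⇒ t_empty = 2A√h₀/0.00816.
t_empty = 2·5.28·√2.52/0.00816 = 10.560·1.5875/0.00816 = 2054.3 s.

2050 s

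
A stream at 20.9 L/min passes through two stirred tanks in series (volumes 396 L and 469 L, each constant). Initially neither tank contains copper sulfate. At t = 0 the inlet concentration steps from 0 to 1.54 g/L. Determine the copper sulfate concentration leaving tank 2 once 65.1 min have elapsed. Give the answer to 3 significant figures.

Each tank obeys Vᵢ dCᵢ/dt = Q(Cᵢ₋₁ − Cᵢ), so τᵢ = Vᵢ/Q.
τ₁ = 396/20.9 = 18.947 min; τ₂ = 469/20.9 = 22.440 min.
Tank 1: C₁ = C_in(1 − e^(−t/τ₁)). Tank 2 (τ₁ ≠ τ₂): C₂ = C_in[1 − (τ₁ e^(−t/τ₁) − τ₂ e^(−t/τ₂))/(τ₁ − τ₂)].
At t = 65.1: e^(−t/τ₁) = 0.032199, e^(−t/τ₂) = 0.054966.
C₂ = 1.54·[1 − (18.947·0.032199 − 22.440·0.054966)/(-3.4928)] = 1.54·0.82153 = 1.2652 g/L.

1.27 g/L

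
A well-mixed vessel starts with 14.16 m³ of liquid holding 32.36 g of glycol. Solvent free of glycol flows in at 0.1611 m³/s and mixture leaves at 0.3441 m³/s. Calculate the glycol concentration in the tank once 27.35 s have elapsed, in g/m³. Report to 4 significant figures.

1.557 g/m³

Total volume: dV/dt = Q_in − Q_out = -0.183000 m³/s, so V(t) = 14.16 − 0.183000 t and V(27.35) = 9.15495 m³.
Solute balance: dm/dt = 0 − Q_out C = −Q_out m/V(t).
dm/m = −Q_out dt/(V₀ − 0.183000 t); integrating gives ln(m/m₀) = −(Q_out/(Q_in−Q_out)) ln(V/V₀).
m = m₀ (V₀/V)^(Q_out/(Q_in−Q_out)) = 32.36 × (14.16/9.15495)^(-1.88033) = 14.2515 g.
C = m/V = 14.2515/9.15495 = 1.55670 g/m³.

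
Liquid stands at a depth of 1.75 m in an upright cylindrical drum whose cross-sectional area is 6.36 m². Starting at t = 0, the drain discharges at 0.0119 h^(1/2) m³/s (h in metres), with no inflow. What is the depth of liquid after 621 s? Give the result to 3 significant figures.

A dh/dt = −Q_out = −0.0119 √h.
∫ h^(−1/2) dh = −(0.0119/A) ∫ dt, giving 2√h = 2√h₀ − (0.0119/A) t.
√h = √1.75 − 0.0119·621/(2·6.36) = 1.3229 − 0.58097 = 0.74191.
h = 0.74191² = 0.55043 m.

0.550 m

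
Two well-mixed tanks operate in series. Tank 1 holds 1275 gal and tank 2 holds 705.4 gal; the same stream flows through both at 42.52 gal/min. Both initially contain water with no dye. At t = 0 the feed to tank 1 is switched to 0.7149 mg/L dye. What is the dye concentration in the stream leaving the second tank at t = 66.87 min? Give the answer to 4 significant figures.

0.5586 mg/L

Time constants: τᵢ = Vᵢ/Q for each well-mixed tank.
τ₁ = 1275/42.52 = 29.9859 min; τ₂ = 705.4/42.52 = 16.5898 min.
Tank 1: C₁ = C_in(1 − e^(−t/τ₁)). Tank 2 (τ₁ ≠ τ₂): C₂ = C_in[1 − (τ₁ e^(−t/τ₁) − τ₂ e^(−t/τ₂))/(τ₁ − τ₂)].
At t = 66.87: e^(−t/τ₁) = 0.107523, e^(−t/τ₂) = 0.0177605.
C₂ = 0.7149·[1 − (29.9859·0.107523 − 16.5898·0.0177605)/(13.3960)] = 0.7149·0.781314 = 0.558561 mg/L.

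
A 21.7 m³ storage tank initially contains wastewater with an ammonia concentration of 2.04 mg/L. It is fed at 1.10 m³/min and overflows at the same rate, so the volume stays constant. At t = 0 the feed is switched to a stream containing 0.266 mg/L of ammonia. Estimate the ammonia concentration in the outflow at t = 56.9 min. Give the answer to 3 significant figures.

Unsteady species balance (constant V, well mixed): V dC/dt = Q(C_in − C).
Time constant τ = V/Q = 21.7/1.10 = 19.727 min.
C approaches C_in exponentially: C(t) = C_in + (C₀ − C_in) e^(−t/τ).
C(56.9) = 0.266 + (2.04 − 0.266)·e^(−56.9/19.727) = 0.266 + (1.7740)·0.055892 = 0.36515 mg/L.

0.365 mg/L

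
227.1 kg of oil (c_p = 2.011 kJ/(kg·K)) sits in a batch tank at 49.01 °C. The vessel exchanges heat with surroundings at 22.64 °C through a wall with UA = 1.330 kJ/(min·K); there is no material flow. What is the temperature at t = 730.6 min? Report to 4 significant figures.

25.78 °C

M c_p dT/dt = −UA(T − T_amb).
dT/dt = (T_ss − T)/τ with T_ss = T_amb = 22.6400 °C, τ = M c_p/UA = 227.1·2.011/1.330 = 343.382 min.
Solution: T(t) = T_ss + (T₀ − T_ss) e^(−t/τ).
T(730.6) = 22.6400 + (26.3700)·0.119116 = 25.7811 °C.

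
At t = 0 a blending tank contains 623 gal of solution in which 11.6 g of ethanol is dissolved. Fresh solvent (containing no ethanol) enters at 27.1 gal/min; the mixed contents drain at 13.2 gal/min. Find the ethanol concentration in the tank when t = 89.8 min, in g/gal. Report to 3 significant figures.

0.00218 g/gal

Let m(t) be the amount of ethanol. Volume: V(t) = V₀ + (Q_in − Q_out) t = 623 + 13.900 t; V(89.8) = 1871.2 gal.
Solute balance: dm/dt = 0 − Q_out C = −Q_out m/V(t).
dm/m = −Q_out dt/(V₀ + 13.900 t); integrating gives ln(m/m₀) = −(Q_out/(Q_in−Q_out)) ln(V/V₀).
m = m₀ (V₀/V)^(Q_out/(Q_in−Q_out)) = 11.6 × (623/1871.2)^(0.94964) = 4.0820 g.
C = m/V = 4.0820/1871.2 = 0.0021815 g/gal.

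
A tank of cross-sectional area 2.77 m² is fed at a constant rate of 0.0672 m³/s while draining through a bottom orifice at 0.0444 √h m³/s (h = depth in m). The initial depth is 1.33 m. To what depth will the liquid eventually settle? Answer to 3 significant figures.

2.29 m

A dh/dt = Q_in − 0.0444 √h. Steady state requires inflow = outflow:
Q_in = 0.0444 √h_ss ⇒ √h_ss = 0.0672/0.0444 = 1.5135.
h_ss = 1.5135² = 2.2907 m. (Since h₀ = 1.33 m < h_ss, the level will rise toward this value.)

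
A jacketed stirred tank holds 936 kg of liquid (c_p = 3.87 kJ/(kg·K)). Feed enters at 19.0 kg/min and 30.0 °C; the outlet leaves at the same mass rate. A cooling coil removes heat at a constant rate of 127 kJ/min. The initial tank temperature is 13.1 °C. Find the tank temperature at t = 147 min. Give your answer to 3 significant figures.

27.5 °C

M c_p dT/dt = ṁ c_p (T_in − T) − Q̇.
Rearrange: dT/dt = (T_ss − T)/τ with τ = M/ṁ = 49.263 min and T_ss = T_in − Q̇/(ṁ c_p) = 28.273 °C.
This is linear first-order; T(t) = T_ss + (T₀ − T_ss) e^(−t/τ).
T(147) = 28.273 + (-15.173)·e^(−147/49.263) = 28.273 + (-15.173)·0.050591 = 27.505 °C.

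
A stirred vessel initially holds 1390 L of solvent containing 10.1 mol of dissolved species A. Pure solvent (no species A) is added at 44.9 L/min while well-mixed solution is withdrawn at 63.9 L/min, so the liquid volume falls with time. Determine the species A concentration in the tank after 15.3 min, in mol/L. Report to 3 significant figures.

Total volume: dV/dt = Q_in − Q_out = -19.000 L/min, so V(t) = 1390 − 19.000 t and V(15.3) = 1099.3 L.
Solute balance: dm/dt = 0 − Q_out C = −Q_out m/V(t).
Separate: dm/m = −Q_out dt/V(t) ⇒ ln(m/m₀) = −(Q_out/(Q_in−Q_out)) ln(V/V₀).
m = m₀ (V₀/V)^(Q_out/(Q_in−Q_out)) = 10.1 × (1390/1099.3)^(-3.3632) = 4.5880 mol.
C = m/V = 4.5880/1099.3 = 0.0041735 mol/L.

0.00417 mol/L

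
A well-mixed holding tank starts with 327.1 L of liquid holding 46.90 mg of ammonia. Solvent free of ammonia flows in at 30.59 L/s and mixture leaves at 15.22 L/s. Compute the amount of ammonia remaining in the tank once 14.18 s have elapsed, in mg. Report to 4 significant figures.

Let m(t) be the amount of ammonia. Volume: V(t) = V₀ + (Q_in − Q_out) t = 327.1 + 15.3700 t; V(14.18) = 545.047 L.
No ammonia enters, so dm/dt = −Q_out · (m/V).
dm/m = −Q_out dt/(V₀ + 15.3700 t); integrating gives ln(m/m₀) = −(Q_out/(Q_in−Q_out)) ln(V/V₀).
m = m₀ (V₀/V)^(Q_out/(Q_in−Q_out)) = 46.90 × (327.1/545.047)^(0.990241) = 28.2868 mg.

28.29 mg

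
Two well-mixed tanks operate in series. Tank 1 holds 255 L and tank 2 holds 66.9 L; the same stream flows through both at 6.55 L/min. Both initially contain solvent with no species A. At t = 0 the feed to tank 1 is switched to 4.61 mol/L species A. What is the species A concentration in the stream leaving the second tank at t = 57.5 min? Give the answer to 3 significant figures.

Time constants: τᵢ = Vᵢ/Q for each well-mixed tank.
τ₁ = 255/6.55 = 38.931 min; τ₂ = 66.9/6.55 = 10.214 min.
Solving the cascade with C₁(0)=C₂(0)=0 gives C₂(t) = C_in[1 − (τ₁ e^(−t/τ₁) − τ₂ e^(−t/τ₂))/(τ₁ − τ₂)].
At t = 57.5: e^(−t/τ₁) = 0.22833, e^(−t/τ₂) = 0.0035898.
C₂ = 4.61·[1 − (38.931·0.22833 − 10.214·0.0035898)/(28.718)] = 4.61·0.69174 = 3.1889 mol/L.

3.19 mol/L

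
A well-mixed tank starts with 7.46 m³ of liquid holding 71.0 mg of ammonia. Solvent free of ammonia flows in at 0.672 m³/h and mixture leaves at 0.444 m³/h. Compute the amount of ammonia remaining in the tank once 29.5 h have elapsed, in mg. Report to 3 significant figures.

Total volume: dV/dt = Q_in − Q_out = 0.22800 m³/h, so V(t) = 7.46 + 0.22800 t and V(29.5) = 14.186 m³.
No ammonia enters, so dm/dt = −Q_out · (m/V).
dm/m = −Q_out dt/(V₀ + 0.22800 t); integrating gives ln(m/m₀) = −(Q_out/(Q_in−Q_out)) ln(V/V₀).
m = m₀ (V₀/V)^(Q_out/(Q_in−Q_out)) = 71.0 × (7.46/14.186)^(1.9474) = 20.310 mg.

20.3 mg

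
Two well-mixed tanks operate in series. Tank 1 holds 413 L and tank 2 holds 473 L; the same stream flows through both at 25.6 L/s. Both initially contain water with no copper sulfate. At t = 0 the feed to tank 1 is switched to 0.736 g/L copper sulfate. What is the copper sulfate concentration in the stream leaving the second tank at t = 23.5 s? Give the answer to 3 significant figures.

Time constants: τᵢ = Vᵢ/Q for each well-mixed tank.
τ₁ = 413/25.6 = 16.133 s; τ₂ = 473/25.6 = 18.477 s.
Tank 1: C₁ = C_in(1 − e^(−t/τ₁)). Tank 2 (τ₁ ≠ τ₂): C₂ = C_in[1 − (τ₁ e^(−t/τ₁) − τ₂ e^(−t/τ₂))/(τ₁ − τ₂)].
At t = 23.5: e^(−t/τ₁) = 0.23301, e^(−t/τ₂) = 0.28030.
C₂ = 0.736·[1 − (16.133·0.23301 − 18.477·0.28030)/(-2.3438)] = 0.736·0.39418 = 0.29012 g/L.

0.290 g/L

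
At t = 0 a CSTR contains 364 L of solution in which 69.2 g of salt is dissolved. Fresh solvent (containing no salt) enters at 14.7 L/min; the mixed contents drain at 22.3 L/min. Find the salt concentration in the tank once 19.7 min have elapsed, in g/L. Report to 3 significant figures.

Let m(t) be the amount of salt. Volume: V(t) = V₀ + (Q_in − Q_out) t = 364 − 7.6000 t; V(19.7) = 214.28 L.
No salt enters, so dm/dt = −Q_out · (m/V).
Separate: dm/m = −Q_out dt/V(t) ⇒ ln(m/m₀) = −(Q_out/(Q_in−Q_out)) ln(V/V₀).
m = m₀ (V₀/V)^(Q_out/(Q_in−Q_out)) = 69.2 × (364/214.28)^(-2.9342) = 14.618 g.
C = m/V = 14.618/214.28 = 0.068219 g/L.

0.0682 g/L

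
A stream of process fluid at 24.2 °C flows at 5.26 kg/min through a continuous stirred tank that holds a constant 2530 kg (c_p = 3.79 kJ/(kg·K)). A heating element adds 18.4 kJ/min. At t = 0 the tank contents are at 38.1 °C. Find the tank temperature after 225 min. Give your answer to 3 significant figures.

Heat balance on the well-mixed liquid: M c_p dT/dt = ṁ c_p (T_in − T) + 18.4.
Rearrange: dT/dt = (T_ss − T)/τ with τ = M/ṁ = 480.99 min and T_ss = T_in + Q̇/(ṁ c_p) = 25.123 °C.
This is linear first-order; T(t) = T_ss + (T₀ − T_ss) e^(−t/τ).
T(225) = 25.123 + (12.977)·e^(−225/480.99) = 25.123 + (12.977)·0.62639 = 33.252 °C.

33.3 °C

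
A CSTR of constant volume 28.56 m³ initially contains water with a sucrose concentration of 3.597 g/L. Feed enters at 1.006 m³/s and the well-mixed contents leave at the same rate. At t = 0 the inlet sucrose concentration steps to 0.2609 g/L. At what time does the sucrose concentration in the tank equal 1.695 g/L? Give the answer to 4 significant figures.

23.97 s

Accumulation = in − out for the solute gives V dC/dt = Q(C_in − C), so τ = V/Q = 28.3897 s.
C(t) = C_in + (C₀ − C_in) e^(−t/τ). Set C = 1.695 and solve for t:
e^(−t/τ) = (C − C_in)/(C₀ − C_in) = (1.695 − 0.2609)/(3.597 − 0.2609) = 0.429873
t = −τ ln(…) = 28.3897 × 0.844265 = 23.9684 s.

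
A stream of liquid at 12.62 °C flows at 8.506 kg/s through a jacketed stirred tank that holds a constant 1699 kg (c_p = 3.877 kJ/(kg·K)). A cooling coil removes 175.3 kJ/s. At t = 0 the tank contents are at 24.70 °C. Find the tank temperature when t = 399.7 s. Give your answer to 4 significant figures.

Energy balance: M c_p dT/dt = ṁ c_p (T_in − T) − 175.3.
τ = M/ṁ = 199.741 s; T_ss = T_in − Q̇/(ṁ c_p) = 12.62 − 175.3/(8.506·3.877) = 7.30430 °C.
Integrating: T(t) = T_ss + (T₀ − T_ss) e^(−t/τ).
T(399.7) = 7.30430 + (17.3957)·e^(−399.7/199.741) = 7.30430 + (17.3957)·0.135188 = 9.65599 °C.

9.656 °C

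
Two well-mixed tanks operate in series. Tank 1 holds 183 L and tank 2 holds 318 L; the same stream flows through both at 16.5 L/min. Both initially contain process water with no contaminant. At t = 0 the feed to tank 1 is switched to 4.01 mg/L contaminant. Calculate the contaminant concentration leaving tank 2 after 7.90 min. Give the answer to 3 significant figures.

0.407 mg/L

Species balance on tank i: dCᵢ/dt = (Cᵢ₋₁ − Cᵢ)/τᵢ with τᵢ = Vᵢ/Q.
τ₁ = 183/16.5 = 11.091 min; τ₂ = 318/16.5 = 19.273 min.
Solving the cascade with C₁(0)=C₂(0)=0 gives C₂(t) = C_in[1 − (τ₁ e^(−t/τ₁) − τ₂ e^(−t/τ₂))/(τ₁ − τ₂)].
At t = 7.90: e^(−t/τ₁) = 0.49052, e^(−t/τ₂) = 0.66371.
C₂ = 4.01·[1 − (11.091·0.49052 − 19.273·0.66371)/(-8.1818)] = 4.01·0.10151 = 0.40706 mg/L.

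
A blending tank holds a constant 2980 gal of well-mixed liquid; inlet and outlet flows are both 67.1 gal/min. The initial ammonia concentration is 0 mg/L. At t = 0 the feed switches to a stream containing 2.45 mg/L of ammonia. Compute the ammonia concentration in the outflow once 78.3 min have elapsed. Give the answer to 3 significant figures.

2.03 mg/L

Transient balance on the dissolved component: V dC/dt = Q(C_in − C).
So dC/dt = (C_in − C)/τ with τ = V/Q = 2980/67.1 = 44.411 min.
Integrating: C(t) = C_in + (C₀ − C_in) e^(−t/τ).
C(78.3) = 2.45 + (0 − 2.45)·e^(−78.3/44.411) = 2.45 + (-2.4500)·0.17152 = 2.0298 mg/L.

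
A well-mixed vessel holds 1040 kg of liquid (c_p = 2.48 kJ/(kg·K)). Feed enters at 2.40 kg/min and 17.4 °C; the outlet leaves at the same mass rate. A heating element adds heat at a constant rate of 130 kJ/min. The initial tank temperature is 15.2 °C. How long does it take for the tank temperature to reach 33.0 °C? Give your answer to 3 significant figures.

M c_p dT/dt = ṁ c_p (T_in − T) + Q̇.
τ = M/ṁ = 433.33 min; T_ss = T_in + Q̇/(ṁ c_p) = 39.241 °C.
T(t) = T_ss + (T₀ − T_ss) e^(−t/τ). Set T = 33.0:
e^(−t/τ) = (33.0 − 39.241)/(15.2 − 39.241) = 0.25961
t = −433.33 · ln(0.25961) = 584.38 min.

584 min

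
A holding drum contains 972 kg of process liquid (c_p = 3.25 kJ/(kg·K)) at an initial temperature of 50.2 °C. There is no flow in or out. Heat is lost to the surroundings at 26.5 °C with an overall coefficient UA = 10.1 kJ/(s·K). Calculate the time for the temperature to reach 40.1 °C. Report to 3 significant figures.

Lumped-capacitance energy balance: M c_p dT/dt = UA(T_amb − T).
τ = M c_p/UA = 312.77 s; T_ss = T_amb = 26.500 °C.
T(t) = T_ss + (T₀ − T_ss)e^(−t/τ); set T = 40.1:
t = −τ ln[(T − T_ss)/(T₀ − T_ss)] = −312.77 · ln(0.57384) = 173.72 s.

174 s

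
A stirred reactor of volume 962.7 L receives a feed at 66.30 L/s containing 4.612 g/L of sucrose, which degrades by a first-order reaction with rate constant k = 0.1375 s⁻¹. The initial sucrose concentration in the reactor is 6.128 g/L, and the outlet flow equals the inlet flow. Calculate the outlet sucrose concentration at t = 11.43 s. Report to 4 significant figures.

Species balance: V dC/dt = Q C_in − Q C − k V C.
This is linear with rate a = Q/V + k = 0.206369 s⁻¹.
C_ss = Q C_in/(Q + kV) = 1.53910 g/L; C(t) = C_ss + (C₀ − C_ss) e^(−a t).
C(11.43) = 1.53910 + (4.58890)·e^(−0.206369·11.43) = 1.53910 + (4.58890)·0.0945340 = 1.97291 g/L.

1.973 g/L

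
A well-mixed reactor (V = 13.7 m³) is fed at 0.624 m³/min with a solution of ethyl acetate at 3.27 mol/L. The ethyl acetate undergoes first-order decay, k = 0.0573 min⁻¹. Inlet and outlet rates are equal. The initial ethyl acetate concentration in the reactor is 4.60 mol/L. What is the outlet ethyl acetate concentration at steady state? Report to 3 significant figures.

Accumulation = in − out − consumed: V dC/dt = Q C_in − Q C − k V C.
Steady state (dC/dt = 0): C_ss = Q C_in/(Q + kV) = C_in/(1 + kV/Q).
C_ss = 0.624·3.27/(0.624 + 0.0573·13.7) = 2.0405/1.4090 = 1.4482 mol/L.

1.45 mol/L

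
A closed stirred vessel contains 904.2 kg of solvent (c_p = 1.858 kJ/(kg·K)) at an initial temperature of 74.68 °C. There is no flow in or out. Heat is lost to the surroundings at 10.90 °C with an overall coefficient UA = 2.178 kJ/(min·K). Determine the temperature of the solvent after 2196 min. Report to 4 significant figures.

14.60 °C

Lumped-capacitance energy balance: M c_p dT/dt = UA(T_amb − T).
dT/dt = (T_ss − T)/τ with T_ss = T_amb = 10.9000 °C, τ = M c_p/UA = 904.2·1.858/2.178 = 771.352 min.
Integrating: T(t) = T_ss + (T₀ − T_ss) e^(−t/τ).
T(2196) = 10.9000 + (63.7800)·0.0580210 = 14.6006 °C.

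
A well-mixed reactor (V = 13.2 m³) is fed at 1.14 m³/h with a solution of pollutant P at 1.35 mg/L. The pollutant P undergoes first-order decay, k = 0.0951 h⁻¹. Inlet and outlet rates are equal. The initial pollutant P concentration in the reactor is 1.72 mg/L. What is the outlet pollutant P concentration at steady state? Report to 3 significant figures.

0.643 mg/L

Accumulation = in − out − consumed: V dC/dt = Q C_in − Q C − k V C.
Steady state (dC/dt = 0): C_ss = Q C_in/(Q + kV) = C_in/(1 + kV/Q).
C_ss = 1.14·1.35/(1.14 + 0.0951·13.2) = 1.5390/2.3953 = 0.64250 mg/L.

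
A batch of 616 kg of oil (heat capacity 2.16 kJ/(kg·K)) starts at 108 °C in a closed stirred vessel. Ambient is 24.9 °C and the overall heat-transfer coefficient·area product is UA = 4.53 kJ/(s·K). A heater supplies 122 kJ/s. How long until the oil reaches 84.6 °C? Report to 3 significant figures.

M c_p dT/dt = −UA(T − T_amb) + Q̇.
τ = M c_p/UA = 293.72 s; T_ss = T_amb + Q̇/UA = 24.9 + 122/4.53 = 51.832 °C.
T(t) = T_ss + (T₀ − T_ss)e^(−t/τ); set T = 84.6:
t = −τ ln[(T − T_ss)/(T₀ − T_ss)] = −293.72 · ln(0.58340) = 158.28 s.

158 s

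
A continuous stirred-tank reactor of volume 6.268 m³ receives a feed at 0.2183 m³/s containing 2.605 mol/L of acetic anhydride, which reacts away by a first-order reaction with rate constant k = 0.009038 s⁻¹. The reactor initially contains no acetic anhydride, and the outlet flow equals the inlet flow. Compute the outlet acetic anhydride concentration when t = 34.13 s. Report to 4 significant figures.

V dC/dt = Q(C_in − C) − k V C.
dC/dt = (Q/V) C_in − (Q/V + k) C; effective rate a = Q/V + k = 0.0348277 + 0.009038 = 0.0438657 s⁻¹.
C_ss = Q C_in/(Q + kV) = 2.06827 mol/L; C(t) = C_ss + (C₀ − C_ss) e^(−a t).
C(34.13) = 2.06827 + (-2.06827)·e^(−0.0438657·34.13) = 2.06827 + (-2.06827)·0.223770 = 1.60545 mol/L.

1.605 mol/L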